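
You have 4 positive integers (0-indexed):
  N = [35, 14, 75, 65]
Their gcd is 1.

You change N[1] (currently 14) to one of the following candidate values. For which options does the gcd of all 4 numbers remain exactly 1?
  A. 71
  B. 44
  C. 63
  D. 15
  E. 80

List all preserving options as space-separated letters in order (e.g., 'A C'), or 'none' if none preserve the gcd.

Old gcd = 1; gcd of others (without N[1]) = 5
New gcd for candidate v: gcd(5, v). Preserves old gcd iff gcd(5, v) = 1.
  Option A: v=71, gcd(5,71)=1 -> preserves
  Option B: v=44, gcd(5,44)=1 -> preserves
  Option C: v=63, gcd(5,63)=1 -> preserves
  Option D: v=15, gcd(5,15)=5 -> changes
  Option E: v=80, gcd(5,80)=5 -> changes

Answer: A B C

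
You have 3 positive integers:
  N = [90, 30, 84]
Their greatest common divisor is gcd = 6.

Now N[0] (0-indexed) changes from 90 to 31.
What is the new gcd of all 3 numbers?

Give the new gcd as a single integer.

Numbers: [90, 30, 84], gcd = 6
Change: index 0, 90 -> 31
gcd of the OTHER numbers (without index 0): gcd([30, 84]) = 6
New gcd = gcd(g_others, new_val) = gcd(6, 31) = 1

Answer: 1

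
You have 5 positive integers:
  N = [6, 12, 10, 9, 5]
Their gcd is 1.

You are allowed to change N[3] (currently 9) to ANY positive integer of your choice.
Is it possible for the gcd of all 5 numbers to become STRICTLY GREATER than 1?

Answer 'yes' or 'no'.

Answer: no

Derivation:
Current gcd = 1
gcd of all OTHER numbers (without N[3]=9): gcd([6, 12, 10, 5]) = 1
The new gcd after any change is gcd(1, new_value).
This can be at most 1.
Since 1 = old gcd 1, the gcd can only stay the same or decrease.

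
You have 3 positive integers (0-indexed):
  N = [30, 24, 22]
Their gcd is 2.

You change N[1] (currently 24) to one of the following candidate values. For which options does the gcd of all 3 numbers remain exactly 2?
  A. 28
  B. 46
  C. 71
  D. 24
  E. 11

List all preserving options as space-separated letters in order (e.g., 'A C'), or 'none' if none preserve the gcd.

Answer: A B D

Derivation:
Old gcd = 2; gcd of others (without N[1]) = 2
New gcd for candidate v: gcd(2, v). Preserves old gcd iff gcd(2, v) = 2.
  Option A: v=28, gcd(2,28)=2 -> preserves
  Option B: v=46, gcd(2,46)=2 -> preserves
  Option C: v=71, gcd(2,71)=1 -> changes
  Option D: v=24, gcd(2,24)=2 -> preserves
  Option E: v=11, gcd(2,11)=1 -> changes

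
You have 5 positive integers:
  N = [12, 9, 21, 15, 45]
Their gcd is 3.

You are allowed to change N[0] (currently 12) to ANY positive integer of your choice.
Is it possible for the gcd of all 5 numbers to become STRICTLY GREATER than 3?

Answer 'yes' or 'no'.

Answer: no

Derivation:
Current gcd = 3
gcd of all OTHER numbers (without N[0]=12): gcd([9, 21, 15, 45]) = 3
The new gcd after any change is gcd(3, new_value).
This can be at most 3.
Since 3 = old gcd 3, the gcd can only stay the same or decrease.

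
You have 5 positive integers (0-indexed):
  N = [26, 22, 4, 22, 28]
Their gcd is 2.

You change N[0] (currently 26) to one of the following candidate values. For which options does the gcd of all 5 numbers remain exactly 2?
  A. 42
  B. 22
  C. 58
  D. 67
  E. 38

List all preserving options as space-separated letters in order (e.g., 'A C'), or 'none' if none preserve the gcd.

Answer: A B C E

Derivation:
Old gcd = 2; gcd of others (without N[0]) = 2
New gcd for candidate v: gcd(2, v). Preserves old gcd iff gcd(2, v) = 2.
  Option A: v=42, gcd(2,42)=2 -> preserves
  Option B: v=22, gcd(2,22)=2 -> preserves
  Option C: v=58, gcd(2,58)=2 -> preserves
  Option D: v=67, gcd(2,67)=1 -> changes
  Option E: v=38, gcd(2,38)=2 -> preserves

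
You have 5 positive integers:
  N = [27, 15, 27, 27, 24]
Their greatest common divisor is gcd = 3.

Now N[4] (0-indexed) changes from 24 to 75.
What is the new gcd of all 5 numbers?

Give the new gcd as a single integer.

Answer: 3

Derivation:
Numbers: [27, 15, 27, 27, 24], gcd = 3
Change: index 4, 24 -> 75
gcd of the OTHER numbers (without index 4): gcd([27, 15, 27, 27]) = 3
New gcd = gcd(g_others, new_val) = gcd(3, 75) = 3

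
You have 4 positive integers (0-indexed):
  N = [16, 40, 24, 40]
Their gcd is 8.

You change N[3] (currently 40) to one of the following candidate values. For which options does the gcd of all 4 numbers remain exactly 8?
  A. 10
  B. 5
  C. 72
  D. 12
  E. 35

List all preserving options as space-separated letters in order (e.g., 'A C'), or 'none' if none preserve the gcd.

Old gcd = 8; gcd of others (without N[3]) = 8
New gcd for candidate v: gcd(8, v). Preserves old gcd iff gcd(8, v) = 8.
  Option A: v=10, gcd(8,10)=2 -> changes
  Option B: v=5, gcd(8,5)=1 -> changes
  Option C: v=72, gcd(8,72)=8 -> preserves
  Option D: v=12, gcd(8,12)=4 -> changes
  Option E: v=35, gcd(8,35)=1 -> changes

Answer: C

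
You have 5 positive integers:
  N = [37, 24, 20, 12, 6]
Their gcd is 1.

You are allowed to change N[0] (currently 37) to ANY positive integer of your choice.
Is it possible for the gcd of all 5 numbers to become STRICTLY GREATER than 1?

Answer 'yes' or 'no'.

Answer: yes

Derivation:
Current gcd = 1
gcd of all OTHER numbers (without N[0]=37): gcd([24, 20, 12, 6]) = 2
The new gcd after any change is gcd(2, new_value).
This can be at most 2.
Since 2 > old gcd 1, the gcd CAN increase (e.g., set N[0] = 2).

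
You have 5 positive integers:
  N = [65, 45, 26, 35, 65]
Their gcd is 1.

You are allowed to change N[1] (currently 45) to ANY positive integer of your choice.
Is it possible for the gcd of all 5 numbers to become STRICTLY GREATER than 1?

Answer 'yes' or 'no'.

Current gcd = 1
gcd of all OTHER numbers (without N[1]=45): gcd([65, 26, 35, 65]) = 1
The new gcd after any change is gcd(1, new_value).
This can be at most 1.
Since 1 = old gcd 1, the gcd can only stay the same or decrease.

Answer: no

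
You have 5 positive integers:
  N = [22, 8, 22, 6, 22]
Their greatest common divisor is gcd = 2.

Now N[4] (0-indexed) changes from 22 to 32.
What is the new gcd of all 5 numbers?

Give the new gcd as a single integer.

Numbers: [22, 8, 22, 6, 22], gcd = 2
Change: index 4, 22 -> 32
gcd of the OTHER numbers (without index 4): gcd([22, 8, 22, 6]) = 2
New gcd = gcd(g_others, new_val) = gcd(2, 32) = 2

Answer: 2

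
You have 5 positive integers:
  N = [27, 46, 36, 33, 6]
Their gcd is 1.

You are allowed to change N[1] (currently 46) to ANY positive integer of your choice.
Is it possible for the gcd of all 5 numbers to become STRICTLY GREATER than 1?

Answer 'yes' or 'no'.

Current gcd = 1
gcd of all OTHER numbers (without N[1]=46): gcd([27, 36, 33, 6]) = 3
The new gcd after any change is gcd(3, new_value).
This can be at most 3.
Since 3 > old gcd 1, the gcd CAN increase (e.g., set N[1] = 3).

Answer: yes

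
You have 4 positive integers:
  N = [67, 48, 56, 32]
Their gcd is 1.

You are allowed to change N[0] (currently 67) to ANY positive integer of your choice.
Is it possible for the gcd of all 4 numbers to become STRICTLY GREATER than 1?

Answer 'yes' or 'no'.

Current gcd = 1
gcd of all OTHER numbers (without N[0]=67): gcd([48, 56, 32]) = 8
The new gcd after any change is gcd(8, new_value).
This can be at most 8.
Since 8 > old gcd 1, the gcd CAN increase (e.g., set N[0] = 8).

Answer: yes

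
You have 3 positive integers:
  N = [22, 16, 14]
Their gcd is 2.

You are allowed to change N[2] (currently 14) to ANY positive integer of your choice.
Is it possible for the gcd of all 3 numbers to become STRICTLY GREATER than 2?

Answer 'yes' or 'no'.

Answer: no

Derivation:
Current gcd = 2
gcd of all OTHER numbers (without N[2]=14): gcd([22, 16]) = 2
The new gcd after any change is gcd(2, new_value).
This can be at most 2.
Since 2 = old gcd 2, the gcd can only stay the same or decrease.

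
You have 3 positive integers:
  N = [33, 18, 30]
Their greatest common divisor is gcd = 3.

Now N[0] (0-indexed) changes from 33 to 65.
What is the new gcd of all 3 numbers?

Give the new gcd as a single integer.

Answer: 1

Derivation:
Numbers: [33, 18, 30], gcd = 3
Change: index 0, 33 -> 65
gcd of the OTHER numbers (without index 0): gcd([18, 30]) = 6
New gcd = gcd(g_others, new_val) = gcd(6, 65) = 1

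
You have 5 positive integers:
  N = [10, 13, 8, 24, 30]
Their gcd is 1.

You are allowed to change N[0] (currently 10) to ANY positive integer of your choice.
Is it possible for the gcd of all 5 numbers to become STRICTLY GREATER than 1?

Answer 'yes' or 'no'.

Current gcd = 1
gcd of all OTHER numbers (without N[0]=10): gcd([13, 8, 24, 30]) = 1
The new gcd after any change is gcd(1, new_value).
This can be at most 1.
Since 1 = old gcd 1, the gcd can only stay the same or decrease.

Answer: no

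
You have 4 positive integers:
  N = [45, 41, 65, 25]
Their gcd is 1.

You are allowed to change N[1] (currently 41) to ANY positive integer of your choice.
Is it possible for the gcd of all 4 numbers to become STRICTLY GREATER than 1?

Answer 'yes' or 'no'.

Current gcd = 1
gcd of all OTHER numbers (without N[1]=41): gcd([45, 65, 25]) = 5
The new gcd after any change is gcd(5, new_value).
This can be at most 5.
Since 5 > old gcd 1, the gcd CAN increase (e.g., set N[1] = 5).

Answer: yes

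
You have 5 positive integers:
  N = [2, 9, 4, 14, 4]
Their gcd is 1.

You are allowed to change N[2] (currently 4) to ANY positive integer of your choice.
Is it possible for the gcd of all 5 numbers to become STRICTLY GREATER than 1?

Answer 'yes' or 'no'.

Current gcd = 1
gcd of all OTHER numbers (without N[2]=4): gcd([2, 9, 14, 4]) = 1
The new gcd after any change is gcd(1, new_value).
This can be at most 1.
Since 1 = old gcd 1, the gcd can only stay the same or decrease.

Answer: no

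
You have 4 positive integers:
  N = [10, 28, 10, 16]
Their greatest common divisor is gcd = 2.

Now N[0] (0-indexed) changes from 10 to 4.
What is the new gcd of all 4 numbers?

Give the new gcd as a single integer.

Numbers: [10, 28, 10, 16], gcd = 2
Change: index 0, 10 -> 4
gcd of the OTHER numbers (without index 0): gcd([28, 10, 16]) = 2
New gcd = gcd(g_others, new_val) = gcd(2, 4) = 2

Answer: 2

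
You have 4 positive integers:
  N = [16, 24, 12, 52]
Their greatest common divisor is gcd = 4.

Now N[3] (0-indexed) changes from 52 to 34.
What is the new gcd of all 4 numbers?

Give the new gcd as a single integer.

Numbers: [16, 24, 12, 52], gcd = 4
Change: index 3, 52 -> 34
gcd of the OTHER numbers (without index 3): gcd([16, 24, 12]) = 4
New gcd = gcd(g_others, new_val) = gcd(4, 34) = 2

Answer: 2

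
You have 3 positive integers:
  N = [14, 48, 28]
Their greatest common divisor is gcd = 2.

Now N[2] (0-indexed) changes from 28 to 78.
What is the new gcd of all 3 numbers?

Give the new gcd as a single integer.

Numbers: [14, 48, 28], gcd = 2
Change: index 2, 28 -> 78
gcd of the OTHER numbers (without index 2): gcd([14, 48]) = 2
New gcd = gcd(g_others, new_val) = gcd(2, 78) = 2

Answer: 2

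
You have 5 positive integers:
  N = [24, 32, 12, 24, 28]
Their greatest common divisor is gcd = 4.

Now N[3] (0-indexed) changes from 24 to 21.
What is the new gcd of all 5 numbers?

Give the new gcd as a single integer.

Answer: 1

Derivation:
Numbers: [24, 32, 12, 24, 28], gcd = 4
Change: index 3, 24 -> 21
gcd of the OTHER numbers (without index 3): gcd([24, 32, 12, 28]) = 4
New gcd = gcd(g_others, new_val) = gcd(4, 21) = 1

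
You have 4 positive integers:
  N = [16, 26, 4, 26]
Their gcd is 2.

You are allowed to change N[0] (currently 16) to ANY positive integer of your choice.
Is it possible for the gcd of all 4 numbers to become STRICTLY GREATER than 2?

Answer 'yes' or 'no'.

Current gcd = 2
gcd of all OTHER numbers (without N[0]=16): gcd([26, 4, 26]) = 2
The new gcd after any change is gcd(2, new_value).
This can be at most 2.
Since 2 = old gcd 2, the gcd can only stay the same or decrease.

Answer: no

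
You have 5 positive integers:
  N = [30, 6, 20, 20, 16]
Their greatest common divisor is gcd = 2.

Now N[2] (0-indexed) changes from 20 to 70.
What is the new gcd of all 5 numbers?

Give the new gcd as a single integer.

Numbers: [30, 6, 20, 20, 16], gcd = 2
Change: index 2, 20 -> 70
gcd of the OTHER numbers (without index 2): gcd([30, 6, 20, 16]) = 2
New gcd = gcd(g_others, new_val) = gcd(2, 70) = 2

Answer: 2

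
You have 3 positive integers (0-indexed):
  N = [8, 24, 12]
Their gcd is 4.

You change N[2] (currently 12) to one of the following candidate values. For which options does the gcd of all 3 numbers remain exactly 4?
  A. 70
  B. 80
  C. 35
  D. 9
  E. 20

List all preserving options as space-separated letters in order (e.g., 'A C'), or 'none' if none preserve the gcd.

Answer: E

Derivation:
Old gcd = 4; gcd of others (without N[2]) = 8
New gcd for candidate v: gcd(8, v). Preserves old gcd iff gcd(8, v) = 4.
  Option A: v=70, gcd(8,70)=2 -> changes
  Option B: v=80, gcd(8,80)=8 -> changes
  Option C: v=35, gcd(8,35)=1 -> changes
  Option D: v=9, gcd(8,9)=1 -> changes
  Option E: v=20, gcd(8,20)=4 -> preserves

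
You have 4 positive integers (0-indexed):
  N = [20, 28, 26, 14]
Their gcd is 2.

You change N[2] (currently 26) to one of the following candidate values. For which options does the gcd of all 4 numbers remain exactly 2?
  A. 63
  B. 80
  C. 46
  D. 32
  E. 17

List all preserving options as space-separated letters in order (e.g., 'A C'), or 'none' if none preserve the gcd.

Old gcd = 2; gcd of others (without N[2]) = 2
New gcd for candidate v: gcd(2, v). Preserves old gcd iff gcd(2, v) = 2.
  Option A: v=63, gcd(2,63)=1 -> changes
  Option B: v=80, gcd(2,80)=2 -> preserves
  Option C: v=46, gcd(2,46)=2 -> preserves
  Option D: v=32, gcd(2,32)=2 -> preserves
  Option E: v=17, gcd(2,17)=1 -> changes

Answer: B C D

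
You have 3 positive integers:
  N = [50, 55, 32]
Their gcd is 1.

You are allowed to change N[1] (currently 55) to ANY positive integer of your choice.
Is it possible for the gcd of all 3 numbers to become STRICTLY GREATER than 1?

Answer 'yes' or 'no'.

Current gcd = 1
gcd of all OTHER numbers (without N[1]=55): gcd([50, 32]) = 2
The new gcd after any change is gcd(2, new_value).
This can be at most 2.
Since 2 > old gcd 1, the gcd CAN increase (e.g., set N[1] = 2).

Answer: yes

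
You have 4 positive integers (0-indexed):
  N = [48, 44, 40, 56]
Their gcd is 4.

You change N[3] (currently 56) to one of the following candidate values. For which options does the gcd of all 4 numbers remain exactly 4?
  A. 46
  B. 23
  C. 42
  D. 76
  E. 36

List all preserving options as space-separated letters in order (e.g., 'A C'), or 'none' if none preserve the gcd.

Answer: D E

Derivation:
Old gcd = 4; gcd of others (without N[3]) = 4
New gcd for candidate v: gcd(4, v). Preserves old gcd iff gcd(4, v) = 4.
  Option A: v=46, gcd(4,46)=2 -> changes
  Option B: v=23, gcd(4,23)=1 -> changes
  Option C: v=42, gcd(4,42)=2 -> changes
  Option D: v=76, gcd(4,76)=4 -> preserves
  Option E: v=36, gcd(4,36)=4 -> preserves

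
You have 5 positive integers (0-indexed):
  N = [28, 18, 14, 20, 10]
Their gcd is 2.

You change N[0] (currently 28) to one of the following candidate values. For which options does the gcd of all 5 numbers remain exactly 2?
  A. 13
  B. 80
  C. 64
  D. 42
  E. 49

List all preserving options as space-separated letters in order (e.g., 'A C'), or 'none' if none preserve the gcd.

Old gcd = 2; gcd of others (without N[0]) = 2
New gcd for candidate v: gcd(2, v). Preserves old gcd iff gcd(2, v) = 2.
  Option A: v=13, gcd(2,13)=1 -> changes
  Option B: v=80, gcd(2,80)=2 -> preserves
  Option C: v=64, gcd(2,64)=2 -> preserves
  Option D: v=42, gcd(2,42)=2 -> preserves
  Option E: v=49, gcd(2,49)=1 -> changes

Answer: B C D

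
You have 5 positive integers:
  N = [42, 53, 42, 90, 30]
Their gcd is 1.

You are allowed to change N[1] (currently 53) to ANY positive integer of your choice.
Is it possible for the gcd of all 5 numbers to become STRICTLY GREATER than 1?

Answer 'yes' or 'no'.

Answer: yes

Derivation:
Current gcd = 1
gcd of all OTHER numbers (without N[1]=53): gcd([42, 42, 90, 30]) = 6
The new gcd after any change is gcd(6, new_value).
This can be at most 6.
Since 6 > old gcd 1, the gcd CAN increase (e.g., set N[1] = 6).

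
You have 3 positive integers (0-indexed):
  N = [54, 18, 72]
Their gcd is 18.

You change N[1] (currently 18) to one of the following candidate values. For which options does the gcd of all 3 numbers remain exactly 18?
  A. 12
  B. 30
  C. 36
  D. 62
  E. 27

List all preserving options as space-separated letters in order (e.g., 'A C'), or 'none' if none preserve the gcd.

Answer: C

Derivation:
Old gcd = 18; gcd of others (without N[1]) = 18
New gcd for candidate v: gcd(18, v). Preserves old gcd iff gcd(18, v) = 18.
  Option A: v=12, gcd(18,12)=6 -> changes
  Option B: v=30, gcd(18,30)=6 -> changes
  Option C: v=36, gcd(18,36)=18 -> preserves
  Option D: v=62, gcd(18,62)=2 -> changes
  Option E: v=27, gcd(18,27)=9 -> changes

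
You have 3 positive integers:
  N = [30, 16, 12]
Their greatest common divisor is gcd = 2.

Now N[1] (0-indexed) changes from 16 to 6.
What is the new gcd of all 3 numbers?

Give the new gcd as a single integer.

Answer: 6

Derivation:
Numbers: [30, 16, 12], gcd = 2
Change: index 1, 16 -> 6
gcd of the OTHER numbers (without index 1): gcd([30, 12]) = 6
New gcd = gcd(g_others, new_val) = gcd(6, 6) = 6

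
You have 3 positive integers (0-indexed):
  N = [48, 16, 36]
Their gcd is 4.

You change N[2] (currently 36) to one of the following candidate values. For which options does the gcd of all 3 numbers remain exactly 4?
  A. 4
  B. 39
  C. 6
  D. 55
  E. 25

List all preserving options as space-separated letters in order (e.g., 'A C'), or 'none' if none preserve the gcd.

Answer: A

Derivation:
Old gcd = 4; gcd of others (without N[2]) = 16
New gcd for candidate v: gcd(16, v). Preserves old gcd iff gcd(16, v) = 4.
  Option A: v=4, gcd(16,4)=4 -> preserves
  Option B: v=39, gcd(16,39)=1 -> changes
  Option C: v=6, gcd(16,6)=2 -> changes
  Option D: v=55, gcd(16,55)=1 -> changes
  Option E: v=25, gcd(16,25)=1 -> changes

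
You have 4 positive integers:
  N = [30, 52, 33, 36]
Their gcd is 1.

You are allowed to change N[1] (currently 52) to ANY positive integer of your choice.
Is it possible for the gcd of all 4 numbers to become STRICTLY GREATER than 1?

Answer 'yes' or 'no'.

Answer: yes

Derivation:
Current gcd = 1
gcd of all OTHER numbers (without N[1]=52): gcd([30, 33, 36]) = 3
The new gcd after any change is gcd(3, new_value).
This can be at most 3.
Since 3 > old gcd 1, the gcd CAN increase (e.g., set N[1] = 3).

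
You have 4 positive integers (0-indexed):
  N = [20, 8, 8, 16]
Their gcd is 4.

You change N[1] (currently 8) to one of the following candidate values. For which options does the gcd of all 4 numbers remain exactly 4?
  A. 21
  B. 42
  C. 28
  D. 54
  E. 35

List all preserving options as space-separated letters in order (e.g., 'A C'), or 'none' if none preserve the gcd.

Old gcd = 4; gcd of others (without N[1]) = 4
New gcd for candidate v: gcd(4, v). Preserves old gcd iff gcd(4, v) = 4.
  Option A: v=21, gcd(4,21)=1 -> changes
  Option B: v=42, gcd(4,42)=2 -> changes
  Option C: v=28, gcd(4,28)=4 -> preserves
  Option D: v=54, gcd(4,54)=2 -> changes
  Option E: v=35, gcd(4,35)=1 -> changes

Answer: C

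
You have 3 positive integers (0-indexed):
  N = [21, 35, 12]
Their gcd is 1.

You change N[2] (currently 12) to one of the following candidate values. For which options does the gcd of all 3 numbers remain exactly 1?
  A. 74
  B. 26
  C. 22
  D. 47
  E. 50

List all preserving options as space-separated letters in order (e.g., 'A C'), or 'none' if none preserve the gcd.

Answer: A B C D E

Derivation:
Old gcd = 1; gcd of others (without N[2]) = 7
New gcd for candidate v: gcd(7, v). Preserves old gcd iff gcd(7, v) = 1.
  Option A: v=74, gcd(7,74)=1 -> preserves
  Option B: v=26, gcd(7,26)=1 -> preserves
  Option C: v=22, gcd(7,22)=1 -> preserves
  Option D: v=47, gcd(7,47)=1 -> preserves
  Option E: v=50, gcd(7,50)=1 -> preserves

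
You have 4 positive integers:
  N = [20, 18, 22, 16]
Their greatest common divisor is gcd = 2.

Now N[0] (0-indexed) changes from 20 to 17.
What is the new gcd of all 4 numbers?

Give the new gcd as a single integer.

Answer: 1

Derivation:
Numbers: [20, 18, 22, 16], gcd = 2
Change: index 0, 20 -> 17
gcd of the OTHER numbers (without index 0): gcd([18, 22, 16]) = 2
New gcd = gcd(g_others, new_val) = gcd(2, 17) = 1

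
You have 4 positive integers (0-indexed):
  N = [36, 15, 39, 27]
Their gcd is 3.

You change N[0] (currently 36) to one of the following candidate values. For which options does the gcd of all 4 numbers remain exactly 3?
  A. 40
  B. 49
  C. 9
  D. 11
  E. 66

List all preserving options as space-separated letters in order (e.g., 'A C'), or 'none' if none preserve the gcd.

Answer: C E

Derivation:
Old gcd = 3; gcd of others (without N[0]) = 3
New gcd for candidate v: gcd(3, v). Preserves old gcd iff gcd(3, v) = 3.
  Option A: v=40, gcd(3,40)=1 -> changes
  Option B: v=49, gcd(3,49)=1 -> changes
  Option C: v=9, gcd(3,9)=3 -> preserves
  Option D: v=11, gcd(3,11)=1 -> changes
  Option E: v=66, gcd(3,66)=3 -> preserves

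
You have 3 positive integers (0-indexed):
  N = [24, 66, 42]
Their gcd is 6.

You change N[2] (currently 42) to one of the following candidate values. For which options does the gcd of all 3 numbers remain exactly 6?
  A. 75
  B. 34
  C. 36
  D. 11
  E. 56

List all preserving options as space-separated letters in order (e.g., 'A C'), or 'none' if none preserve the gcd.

Old gcd = 6; gcd of others (without N[2]) = 6
New gcd for candidate v: gcd(6, v). Preserves old gcd iff gcd(6, v) = 6.
  Option A: v=75, gcd(6,75)=3 -> changes
  Option B: v=34, gcd(6,34)=2 -> changes
  Option C: v=36, gcd(6,36)=6 -> preserves
  Option D: v=11, gcd(6,11)=1 -> changes
  Option E: v=56, gcd(6,56)=2 -> changes

Answer: C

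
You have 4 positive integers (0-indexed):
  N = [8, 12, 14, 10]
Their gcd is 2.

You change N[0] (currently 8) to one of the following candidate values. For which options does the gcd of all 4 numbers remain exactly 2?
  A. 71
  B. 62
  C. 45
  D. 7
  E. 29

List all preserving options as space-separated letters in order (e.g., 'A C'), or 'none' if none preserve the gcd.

Old gcd = 2; gcd of others (without N[0]) = 2
New gcd for candidate v: gcd(2, v). Preserves old gcd iff gcd(2, v) = 2.
  Option A: v=71, gcd(2,71)=1 -> changes
  Option B: v=62, gcd(2,62)=2 -> preserves
  Option C: v=45, gcd(2,45)=1 -> changes
  Option D: v=7, gcd(2,7)=1 -> changes
  Option E: v=29, gcd(2,29)=1 -> changes

Answer: B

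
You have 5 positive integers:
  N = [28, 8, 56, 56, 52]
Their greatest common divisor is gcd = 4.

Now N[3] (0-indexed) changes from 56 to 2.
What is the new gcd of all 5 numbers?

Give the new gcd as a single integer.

Numbers: [28, 8, 56, 56, 52], gcd = 4
Change: index 3, 56 -> 2
gcd of the OTHER numbers (without index 3): gcd([28, 8, 56, 52]) = 4
New gcd = gcd(g_others, new_val) = gcd(4, 2) = 2

Answer: 2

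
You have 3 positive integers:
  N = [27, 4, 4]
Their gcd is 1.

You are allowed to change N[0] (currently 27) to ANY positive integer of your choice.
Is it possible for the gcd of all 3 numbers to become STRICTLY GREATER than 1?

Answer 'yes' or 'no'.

Answer: yes

Derivation:
Current gcd = 1
gcd of all OTHER numbers (without N[0]=27): gcd([4, 4]) = 4
The new gcd after any change is gcd(4, new_value).
This can be at most 4.
Since 4 > old gcd 1, the gcd CAN increase (e.g., set N[0] = 4).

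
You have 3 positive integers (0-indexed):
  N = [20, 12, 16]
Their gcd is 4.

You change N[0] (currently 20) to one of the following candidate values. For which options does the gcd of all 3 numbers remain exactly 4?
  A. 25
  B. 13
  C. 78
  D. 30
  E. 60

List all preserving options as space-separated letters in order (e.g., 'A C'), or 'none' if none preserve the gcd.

Old gcd = 4; gcd of others (without N[0]) = 4
New gcd for candidate v: gcd(4, v). Preserves old gcd iff gcd(4, v) = 4.
  Option A: v=25, gcd(4,25)=1 -> changes
  Option B: v=13, gcd(4,13)=1 -> changes
  Option C: v=78, gcd(4,78)=2 -> changes
  Option D: v=30, gcd(4,30)=2 -> changes
  Option E: v=60, gcd(4,60)=4 -> preserves

Answer: E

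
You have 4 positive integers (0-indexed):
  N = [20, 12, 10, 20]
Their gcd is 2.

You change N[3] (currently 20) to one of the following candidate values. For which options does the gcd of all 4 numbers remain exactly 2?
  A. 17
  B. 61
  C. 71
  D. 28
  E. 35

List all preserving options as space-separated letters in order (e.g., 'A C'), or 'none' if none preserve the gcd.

Answer: D

Derivation:
Old gcd = 2; gcd of others (without N[3]) = 2
New gcd for candidate v: gcd(2, v). Preserves old gcd iff gcd(2, v) = 2.
  Option A: v=17, gcd(2,17)=1 -> changes
  Option B: v=61, gcd(2,61)=1 -> changes
  Option C: v=71, gcd(2,71)=1 -> changes
  Option D: v=28, gcd(2,28)=2 -> preserves
  Option E: v=35, gcd(2,35)=1 -> changes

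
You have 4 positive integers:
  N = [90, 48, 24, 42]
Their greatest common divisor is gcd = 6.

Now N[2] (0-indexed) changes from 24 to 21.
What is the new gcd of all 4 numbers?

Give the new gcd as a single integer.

Answer: 3

Derivation:
Numbers: [90, 48, 24, 42], gcd = 6
Change: index 2, 24 -> 21
gcd of the OTHER numbers (without index 2): gcd([90, 48, 42]) = 6
New gcd = gcd(g_others, new_val) = gcd(6, 21) = 3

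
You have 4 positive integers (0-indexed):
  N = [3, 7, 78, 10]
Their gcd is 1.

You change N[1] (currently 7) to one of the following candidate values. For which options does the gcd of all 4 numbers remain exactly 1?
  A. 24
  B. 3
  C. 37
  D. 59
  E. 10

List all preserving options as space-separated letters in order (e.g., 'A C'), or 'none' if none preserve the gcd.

Old gcd = 1; gcd of others (without N[1]) = 1
New gcd for candidate v: gcd(1, v). Preserves old gcd iff gcd(1, v) = 1.
  Option A: v=24, gcd(1,24)=1 -> preserves
  Option B: v=3, gcd(1,3)=1 -> preserves
  Option C: v=37, gcd(1,37)=1 -> preserves
  Option D: v=59, gcd(1,59)=1 -> preserves
  Option E: v=10, gcd(1,10)=1 -> preserves

Answer: A B C D E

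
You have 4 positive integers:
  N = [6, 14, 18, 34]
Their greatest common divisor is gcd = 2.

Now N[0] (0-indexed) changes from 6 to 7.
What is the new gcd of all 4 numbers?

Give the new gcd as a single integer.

Answer: 1

Derivation:
Numbers: [6, 14, 18, 34], gcd = 2
Change: index 0, 6 -> 7
gcd of the OTHER numbers (without index 0): gcd([14, 18, 34]) = 2
New gcd = gcd(g_others, new_val) = gcd(2, 7) = 1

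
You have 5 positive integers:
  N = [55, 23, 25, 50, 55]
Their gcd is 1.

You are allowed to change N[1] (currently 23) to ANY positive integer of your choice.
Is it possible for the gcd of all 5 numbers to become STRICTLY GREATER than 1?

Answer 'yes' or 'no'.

Current gcd = 1
gcd of all OTHER numbers (without N[1]=23): gcd([55, 25, 50, 55]) = 5
The new gcd after any change is gcd(5, new_value).
This can be at most 5.
Since 5 > old gcd 1, the gcd CAN increase (e.g., set N[1] = 5).

Answer: yes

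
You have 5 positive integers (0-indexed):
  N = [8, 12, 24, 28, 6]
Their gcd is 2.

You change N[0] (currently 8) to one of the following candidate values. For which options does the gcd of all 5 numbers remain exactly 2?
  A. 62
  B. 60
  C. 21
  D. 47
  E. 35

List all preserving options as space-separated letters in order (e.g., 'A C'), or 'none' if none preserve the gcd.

Old gcd = 2; gcd of others (without N[0]) = 2
New gcd for candidate v: gcd(2, v). Preserves old gcd iff gcd(2, v) = 2.
  Option A: v=62, gcd(2,62)=2 -> preserves
  Option B: v=60, gcd(2,60)=2 -> preserves
  Option C: v=21, gcd(2,21)=1 -> changes
  Option D: v=47, gcd(2,47)=1 -> changes
  Option E: v=35, gcd(2,35)=1 -> changes

Answer: A B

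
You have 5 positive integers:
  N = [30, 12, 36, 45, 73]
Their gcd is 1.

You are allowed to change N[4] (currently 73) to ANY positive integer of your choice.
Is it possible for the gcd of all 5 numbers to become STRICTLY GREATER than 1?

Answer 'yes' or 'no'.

Answer: yes

Derivation:
Current gcd = 1
gcd of all OTHER numbers (without N[4]=73): gcd([30, 12, 36, 45]) = 3
The new gcd after any change is gcd(3, new_value).
This can be at most 3.
Since 3 > old gcd 1, the gcd CAN increase (e.g., set N[4] = 3).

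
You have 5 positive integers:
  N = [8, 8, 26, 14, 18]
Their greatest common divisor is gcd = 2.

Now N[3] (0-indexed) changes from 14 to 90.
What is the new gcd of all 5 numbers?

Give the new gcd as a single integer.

Answer: 2

Derivation:
Numbers: [8, 8, 26, 14, 18], gcd = 2
Change: index 3, 14 -> 90
gcd of the OTHER numbers (without index 3): gcd([8, 8, 26, 18]) = 2
New gcd = gcd(g_others, new_val) = gcd(2, 90) = 2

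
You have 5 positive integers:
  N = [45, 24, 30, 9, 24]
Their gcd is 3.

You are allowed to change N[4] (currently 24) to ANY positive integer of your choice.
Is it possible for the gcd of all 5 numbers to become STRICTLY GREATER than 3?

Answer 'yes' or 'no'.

Answer: no

Derivation:
Current gcd = 3
gcd of all OTHER numbers (without N[4]=24): gcd([45, 24, 30, 9]) = 3
The new gcd after any change is gcd(3, new_value).
This can be at most 3.
Since 3 = old gcd 3, the gcd can only stay the same or decrease.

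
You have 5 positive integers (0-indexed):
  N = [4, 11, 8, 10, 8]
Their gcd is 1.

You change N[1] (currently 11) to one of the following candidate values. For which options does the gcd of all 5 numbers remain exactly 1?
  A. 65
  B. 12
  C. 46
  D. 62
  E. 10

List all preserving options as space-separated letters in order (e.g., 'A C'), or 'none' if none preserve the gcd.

Old gcd = 1; gcd of others (without N[1]) = 2
New gcd for candidate v: gcd(2, v). Preserves old gcd iff gcd(2, v) = 1.
  Option A: v=65, gcd(2,65)=1 -> preserves
  Option B: v=12, gcd(2,12)=2 -> changes
  Option C: v=46, gcd(2,46)=2 -> changes
  Option D: v=62, gcd(2,62)=2 -> changes
  Option E: v=10, gcd(2,10)=2 -> changes

Answer: A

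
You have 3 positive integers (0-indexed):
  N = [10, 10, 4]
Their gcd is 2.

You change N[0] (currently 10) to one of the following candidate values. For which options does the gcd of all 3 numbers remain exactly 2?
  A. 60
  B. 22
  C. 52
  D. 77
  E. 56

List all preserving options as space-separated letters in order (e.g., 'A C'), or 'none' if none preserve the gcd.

Answer: A B C E

Derivation:
Old gcd = 2; gcd of others (without N[0]) = 2
New gcd for candidate v: gcd(2, v). Preserves old gcd iff gcd(2, v) = 2.
  Option A: v=60, gcd(2,60)=2 -> preserves
  Option B: v=22, gcd(2,22)=2 -> preserves
  Option C: v=52, gcd(2,52)=2 -> preserves
  Option D: v=77, gcd(2,77)=1 -> changes
  Option E: v=56, gcd(2,56)=2 -> preserves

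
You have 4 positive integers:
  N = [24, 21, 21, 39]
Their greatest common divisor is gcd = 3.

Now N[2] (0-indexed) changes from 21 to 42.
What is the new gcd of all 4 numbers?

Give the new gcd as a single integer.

Numbers: [24, 21, 21, 39], gcd = 3
Change: index 2, 21 -> 42
gcd of the OTHER numbers (without index 2): gcd([24, 21, 39]) = 3
New gcd = gcd(g_others, new_val) = gcd(3, 42) = 3

Answer: 3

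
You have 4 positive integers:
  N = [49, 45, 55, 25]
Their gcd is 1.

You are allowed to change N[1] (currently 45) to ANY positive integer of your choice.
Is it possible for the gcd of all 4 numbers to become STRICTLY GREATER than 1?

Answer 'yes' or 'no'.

Current gcd = 1
gcd of all OTHER numbers (without N[1]=45): gcd([49, 55, 25]) = 1
The new gcd after any change is gcd(1, new_value).
This can be at most 1.
Since 1 = old gcd 1, the gcd can only stay the same or decrease.

Answer: no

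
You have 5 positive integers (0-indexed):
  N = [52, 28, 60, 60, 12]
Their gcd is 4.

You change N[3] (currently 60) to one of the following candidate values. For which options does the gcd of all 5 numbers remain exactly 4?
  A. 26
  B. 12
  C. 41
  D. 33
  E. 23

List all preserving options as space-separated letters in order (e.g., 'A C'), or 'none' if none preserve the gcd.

Old gcd = 4; gcd of others (without N[3]) = 4
New gcd for candidate v: gcd(4, v). Preserves old gcd iff gcd(4, v) = 4.
  Option A: v=26, gcd(4,26)=2 -> changes
  Option B: v=12, gcd(4,12)=4 -> preserves
  Option C: v=41, gcd(4,41)=1 -> changes
  Option D: v=33, gcd(4,33)=1 -> changes
  Option E: v=23, gcd(4,23)=1 -> changes

Answer: B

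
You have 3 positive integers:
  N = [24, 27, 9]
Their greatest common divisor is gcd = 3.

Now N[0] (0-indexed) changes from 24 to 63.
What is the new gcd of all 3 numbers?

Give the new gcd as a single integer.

Numbers: [24, 27, 9], gcd = 3
Change: index 0, 24 -> 63
gcd of the OTHER numbers (without index 0): gcd([27, 9]) = 9
New gcd = gcd(g_others, new_val) = gcd(9, 63) = 9

Answer: 9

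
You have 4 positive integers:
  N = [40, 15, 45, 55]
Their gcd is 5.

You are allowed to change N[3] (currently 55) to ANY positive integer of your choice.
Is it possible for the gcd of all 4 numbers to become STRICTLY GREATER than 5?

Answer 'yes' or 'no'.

Answer: no

Derivation:
Current gcd = 5
gcd of all OTHER numbers (without N[3]=55): gcd([40, 15, 45]) = 5
The new gcd after any change is gcd(5, new_value).
This can be at most 5.
Since 5 = old gcd 5, the gcd can only stay the same or decrease.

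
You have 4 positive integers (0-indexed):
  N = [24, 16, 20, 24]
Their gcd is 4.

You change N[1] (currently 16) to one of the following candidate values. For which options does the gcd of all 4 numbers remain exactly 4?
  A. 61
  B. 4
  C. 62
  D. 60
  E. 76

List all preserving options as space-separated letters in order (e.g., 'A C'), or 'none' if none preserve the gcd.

Answer: B D E

Derivation:
Old gcd = 4; gcd of others (without N[1]) = 4
New gcd for candidate v: gcd(4, v). Preserves old gcd iff gcd(4, v) = 4.
  Option A: v=61, gcd(4,61)=1 -> changes
  Option B: v=4, gcd(4,4)=4 -> preserves
  Option C: v=62, gcd(4,62)=2 -> changes
  Option D: v=60, gcd(4,60)=4 -> preserves
  Option E: v=76, gcd(4,76)=4 -> preserves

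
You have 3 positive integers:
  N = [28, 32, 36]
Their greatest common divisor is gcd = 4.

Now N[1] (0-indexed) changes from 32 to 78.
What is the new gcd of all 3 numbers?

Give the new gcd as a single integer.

Numbers: [28, 32, 36], gcd = 4
Change: index 1, 32 -> 78
gcd of the OTHER numbers (without index 1): gcd([28, 36]) = 4
New gcd = gcd(g_others, new_val) = gcd(4, 78) = 2

Answer: 2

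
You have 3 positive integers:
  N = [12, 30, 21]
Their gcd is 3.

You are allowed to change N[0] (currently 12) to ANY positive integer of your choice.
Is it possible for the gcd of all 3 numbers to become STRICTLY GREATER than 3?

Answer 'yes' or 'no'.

Current gcd = 3
gcd of all OTHER numbers (without N[0]=12): gcd([30, 21]) = 3
The new gcd after any change is gcd(3, new_value).
This can be at most 3.
Since 3 = old gcd 3, the gcd can only stay the same or decrease.

Answer: no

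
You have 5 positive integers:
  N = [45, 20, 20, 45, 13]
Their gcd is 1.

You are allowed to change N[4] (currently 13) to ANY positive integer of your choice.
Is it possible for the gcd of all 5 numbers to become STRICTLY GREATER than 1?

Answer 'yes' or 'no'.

Current gcd = 1
gcd of all OTHER numbers (without N[4]=13): gcd([45, 20, 20, 45]) = 5
The new gcd after any change is gcd(5, new_value).
This can be at most 5.
Since 5 > old gcd 1, the gcd CAN increase (e.g., set N[4] = 5).

Answer: yes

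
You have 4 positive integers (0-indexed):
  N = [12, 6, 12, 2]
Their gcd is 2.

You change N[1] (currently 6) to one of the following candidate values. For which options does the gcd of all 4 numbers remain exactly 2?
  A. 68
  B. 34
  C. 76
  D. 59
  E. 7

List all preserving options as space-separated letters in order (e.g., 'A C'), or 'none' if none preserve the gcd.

Answer: A B C

Derivation:
Old gcd = 2; gcd of others (without N[1]) = 2
New gcd for candidate v: gcd(2, v). Preserves old gcd iff gcd(2, v) = 2.
  Option A: v=68, gcd(2,68)=2 -> preserves
  Option B: v=34, gcd(2,34)=2 -> preserves
  Option C: v=76, gcd(2,76)=2 -> preserves
  Option D: v=59, gcd(2,59)=1 -> changes
  Option E: v=7, gcd(2,7)=1 -> changes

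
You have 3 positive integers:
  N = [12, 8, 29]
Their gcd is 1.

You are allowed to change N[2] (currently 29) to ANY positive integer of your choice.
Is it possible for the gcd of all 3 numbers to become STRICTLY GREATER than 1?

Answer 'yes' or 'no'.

Answer: yes

Derivation:
Current gcd = 1
gcd of all OTHER numbers (without N[2]=29): gcd([12, 8]) = 4
The new gcd after any change is gcd(4, new_value).
This can be at most 4.
Since 4 > old gcd 1, the gcd CAN increase (e.g., set N[2] = 4).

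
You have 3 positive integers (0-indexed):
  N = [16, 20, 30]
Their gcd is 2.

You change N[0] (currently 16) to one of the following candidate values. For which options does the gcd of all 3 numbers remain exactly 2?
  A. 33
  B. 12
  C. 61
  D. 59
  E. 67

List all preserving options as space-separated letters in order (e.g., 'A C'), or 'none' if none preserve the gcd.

Old gcd = 2; gcd of others (without N[0]) = 10
New gcd for candidate v: gcd(10, v). Preserves old gcd iff gcd(10, v) = 2.
  Option A: v=33, gcd(10,33)=1 -> changes
  Option B: v=12, gcd(10,12)=2 -> preserves
  Option C: v=61, gcd(10,61)=1 -> changes
  Option D: v=59, gcd(10,59)=1 -> changes
  Option E: v=67, gcd(10,67)=1 -> changes

Answer: B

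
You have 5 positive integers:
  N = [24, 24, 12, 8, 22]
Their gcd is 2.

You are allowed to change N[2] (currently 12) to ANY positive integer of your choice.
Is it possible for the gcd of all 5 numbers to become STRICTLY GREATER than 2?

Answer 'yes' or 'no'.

Answer: no

Derivation:
Current gcd = 2
gcd of all OTHER numbers (without N[2]=12): gcd([24, 24, 8, 22]) = 2
The new gcd after any change is gcd(2, new_value).
This can be at most 2.
Since 2 = old gcd 2, the gcd can only stay the same or decrease.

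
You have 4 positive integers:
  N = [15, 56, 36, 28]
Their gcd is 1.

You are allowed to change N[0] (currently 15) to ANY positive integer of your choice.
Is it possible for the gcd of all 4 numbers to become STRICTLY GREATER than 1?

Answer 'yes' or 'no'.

Current gcd = 1
gcd of all OTHER numbers (without N[0]=15): gcd([56, 36, 28]) = 4
The new gcd after any change is gcd(4, new_value).
This can be at most 4.
Since 4 > old gcd 1, the gcd CAN increase (e.g., set N[0] = 4).

Answer: yes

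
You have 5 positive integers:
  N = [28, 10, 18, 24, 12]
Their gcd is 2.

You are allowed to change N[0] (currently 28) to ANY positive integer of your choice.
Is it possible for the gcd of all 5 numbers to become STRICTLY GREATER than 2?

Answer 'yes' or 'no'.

Current gcd = 2
gcd of all OTHER numbers (without N[0]=28): gcd([10, 18, 24, 12]) = 2
The new gcd after any change is gcd(2, new_value).
This can be at most 2.
Since 2 = old gcd 2, the gcd can only stay the same or decrease.

Answer: no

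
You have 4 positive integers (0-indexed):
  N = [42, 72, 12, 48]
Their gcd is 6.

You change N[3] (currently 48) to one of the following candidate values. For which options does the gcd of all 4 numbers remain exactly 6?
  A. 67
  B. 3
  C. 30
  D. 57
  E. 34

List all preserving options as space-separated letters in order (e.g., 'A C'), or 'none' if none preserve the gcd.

Old gcd = 6; gcd of others (without N[3]) = 6
New gcd for candidate v: gcd(6, v). Preserves old gcd iff gcd(6, v) = 6.
  Option A: v=67, gcd(6,67)=1 -> changes
  Option B: v=3, gcd(6,3)=3 -> changes
  Option C: v=30, gcd(6,30)=6 -> preserves
  Option D: v=57, gcd(6,57)=3 -> changes
  Option E: v=34, gcd(6,34)=2 -> changes

Answer: C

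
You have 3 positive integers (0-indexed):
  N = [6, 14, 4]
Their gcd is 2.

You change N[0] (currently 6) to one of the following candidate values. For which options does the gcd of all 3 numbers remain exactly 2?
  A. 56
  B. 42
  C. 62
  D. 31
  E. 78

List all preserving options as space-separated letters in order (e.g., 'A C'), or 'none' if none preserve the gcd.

Old gcd = 2; gcd of others (without N[0]) = 2
New gcd for candidate v: gcd(2, v). Preserves old gcd iff gcd(2, v) = 2.
  Option A: v=56, gcd(2,56)=2 -> preserves
  Option B: v=42, gcd(2,42)=2 -> preserves
  Option C: v=62, gcd(2,62)=2 -> preserves
  Option D: v=31, gcd(2,31)=1 -> changes
  Option E: v=78, gcd(2,78)=2 -> preserves

Answer: A B C E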